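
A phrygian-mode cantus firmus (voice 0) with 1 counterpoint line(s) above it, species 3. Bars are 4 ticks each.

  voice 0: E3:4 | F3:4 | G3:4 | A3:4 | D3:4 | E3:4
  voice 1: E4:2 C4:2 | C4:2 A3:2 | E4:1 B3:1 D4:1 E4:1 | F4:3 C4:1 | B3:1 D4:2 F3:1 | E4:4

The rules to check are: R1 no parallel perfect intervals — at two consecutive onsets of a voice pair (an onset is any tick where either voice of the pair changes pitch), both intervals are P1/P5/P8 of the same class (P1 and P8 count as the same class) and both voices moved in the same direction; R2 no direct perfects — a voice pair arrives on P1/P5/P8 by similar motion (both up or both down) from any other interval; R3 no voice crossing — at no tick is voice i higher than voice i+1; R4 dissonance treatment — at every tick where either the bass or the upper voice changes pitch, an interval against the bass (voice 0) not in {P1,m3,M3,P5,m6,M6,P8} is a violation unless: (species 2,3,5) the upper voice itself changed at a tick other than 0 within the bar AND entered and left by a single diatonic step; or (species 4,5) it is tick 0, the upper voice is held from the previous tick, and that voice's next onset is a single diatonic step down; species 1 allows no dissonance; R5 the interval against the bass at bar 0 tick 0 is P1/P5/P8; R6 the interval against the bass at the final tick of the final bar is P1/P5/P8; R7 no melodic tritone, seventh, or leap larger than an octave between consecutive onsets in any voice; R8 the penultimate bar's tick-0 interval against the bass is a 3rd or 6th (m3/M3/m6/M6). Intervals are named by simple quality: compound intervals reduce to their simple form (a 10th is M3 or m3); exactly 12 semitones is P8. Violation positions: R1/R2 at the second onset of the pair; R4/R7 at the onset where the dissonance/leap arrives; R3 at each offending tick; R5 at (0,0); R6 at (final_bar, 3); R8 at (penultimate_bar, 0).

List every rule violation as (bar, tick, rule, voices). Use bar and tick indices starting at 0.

(5, 0, R2, (0, 1))
(5, 0, R7, (1,))

bar 0: v0=E3 v1=E4 downbeat P8
bar 1: v0=F3 v1=C4 downbeat P5
bar 2: v0=G3 v1=E4 downbeat M6
bar 3: v0=A3 v1=F4 downbeat m6
bar 4: v0=D3 v1=B3 downbeat M6
bar 5: v0=E3 v1=E4 downbeat P8
  -> R2 @ bar 5 tick 0 v(0, 1): D3/F3 m3 -> E3/E4 P8 similar
  -> R7 @ bar 5 tick 0 v(1,): F3->E4 leap 11st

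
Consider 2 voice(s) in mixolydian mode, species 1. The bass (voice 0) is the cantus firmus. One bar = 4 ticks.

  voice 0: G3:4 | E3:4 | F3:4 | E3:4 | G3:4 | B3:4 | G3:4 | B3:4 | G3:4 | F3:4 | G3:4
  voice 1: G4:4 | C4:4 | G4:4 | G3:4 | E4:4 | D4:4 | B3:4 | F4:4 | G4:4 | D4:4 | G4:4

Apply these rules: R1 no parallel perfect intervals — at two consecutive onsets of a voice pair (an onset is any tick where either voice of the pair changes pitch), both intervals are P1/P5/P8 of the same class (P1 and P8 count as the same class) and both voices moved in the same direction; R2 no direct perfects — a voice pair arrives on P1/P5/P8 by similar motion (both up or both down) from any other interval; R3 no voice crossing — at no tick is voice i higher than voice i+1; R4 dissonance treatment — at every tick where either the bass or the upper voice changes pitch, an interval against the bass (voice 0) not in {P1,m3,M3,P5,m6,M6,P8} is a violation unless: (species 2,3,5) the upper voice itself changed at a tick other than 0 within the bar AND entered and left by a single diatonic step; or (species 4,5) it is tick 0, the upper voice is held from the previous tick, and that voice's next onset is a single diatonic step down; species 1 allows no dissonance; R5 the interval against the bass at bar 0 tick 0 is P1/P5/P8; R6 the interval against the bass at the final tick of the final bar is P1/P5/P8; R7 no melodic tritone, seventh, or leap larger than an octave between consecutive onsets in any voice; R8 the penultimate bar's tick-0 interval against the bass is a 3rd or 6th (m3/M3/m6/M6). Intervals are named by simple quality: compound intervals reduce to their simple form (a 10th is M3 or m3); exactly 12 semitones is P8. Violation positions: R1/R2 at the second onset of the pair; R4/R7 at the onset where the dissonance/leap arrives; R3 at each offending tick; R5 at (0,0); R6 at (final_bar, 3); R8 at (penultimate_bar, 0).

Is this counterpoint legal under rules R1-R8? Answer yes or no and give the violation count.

No (4 violations)

bar 0: v0=G3 v1=G4 (P8)
bar 1: v0=E3 v1=C4 (m6)
bar 2: v0=F3 v1=G4 (M2)
bar 3: v0=E3 v1=G3 (m3)
bar 4: v0=G3 v1=E4 (M6)
bar 5: v0=B3 v1=D4 (m3)
bar 6: v0=G3 v1=B3 (M3)
bar 7: v0=B3 v1=F4 (TT)
bar 8: v0=G3 v1=G4 (P8)
bar 9: v0=F3 v1=D4 (M6)
bar 10: v0=G3 v1=G4 (P8)
  R4 @ bar2.0: F3/G4 M2 untreated
  R4 @ bar7.0: B3/F4 TT untreated
  R7 @ bar7.0: B3->F4 leap 6st
  R2 @ bar10.0: F3/D4 M6 -> G3/G4 P8 similar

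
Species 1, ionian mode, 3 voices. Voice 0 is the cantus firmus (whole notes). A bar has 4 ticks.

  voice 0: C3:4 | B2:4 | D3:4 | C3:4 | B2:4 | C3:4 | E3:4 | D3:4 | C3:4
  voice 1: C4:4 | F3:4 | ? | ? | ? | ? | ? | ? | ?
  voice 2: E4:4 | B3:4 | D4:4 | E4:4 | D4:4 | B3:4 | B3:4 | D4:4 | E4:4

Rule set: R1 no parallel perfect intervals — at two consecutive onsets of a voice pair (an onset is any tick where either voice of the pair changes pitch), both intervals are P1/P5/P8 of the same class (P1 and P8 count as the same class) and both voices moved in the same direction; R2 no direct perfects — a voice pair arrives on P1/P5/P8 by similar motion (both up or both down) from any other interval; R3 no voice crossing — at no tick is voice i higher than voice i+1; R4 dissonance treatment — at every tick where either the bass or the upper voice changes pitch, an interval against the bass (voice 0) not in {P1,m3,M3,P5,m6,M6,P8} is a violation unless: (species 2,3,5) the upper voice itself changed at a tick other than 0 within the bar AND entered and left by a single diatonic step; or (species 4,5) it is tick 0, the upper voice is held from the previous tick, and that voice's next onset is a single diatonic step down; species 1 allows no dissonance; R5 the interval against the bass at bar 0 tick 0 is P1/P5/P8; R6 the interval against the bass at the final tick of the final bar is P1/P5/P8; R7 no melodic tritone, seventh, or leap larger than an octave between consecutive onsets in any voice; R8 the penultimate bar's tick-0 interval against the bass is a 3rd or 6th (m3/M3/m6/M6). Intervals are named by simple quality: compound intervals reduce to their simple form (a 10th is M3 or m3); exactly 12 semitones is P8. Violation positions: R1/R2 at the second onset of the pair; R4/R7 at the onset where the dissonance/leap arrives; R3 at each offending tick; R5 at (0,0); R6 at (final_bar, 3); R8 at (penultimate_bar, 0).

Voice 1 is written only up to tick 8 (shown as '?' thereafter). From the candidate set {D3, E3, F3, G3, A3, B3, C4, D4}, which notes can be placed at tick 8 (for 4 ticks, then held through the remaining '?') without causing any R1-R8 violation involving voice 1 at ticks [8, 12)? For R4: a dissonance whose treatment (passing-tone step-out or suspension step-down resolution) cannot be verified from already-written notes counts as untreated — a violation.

{D3, F3}

D3: legal
E3: violates R4
F3: legal
G3: violates R2,R4
A3: violates R2
B3: violates R7
C4: violates R4
D4: violates R2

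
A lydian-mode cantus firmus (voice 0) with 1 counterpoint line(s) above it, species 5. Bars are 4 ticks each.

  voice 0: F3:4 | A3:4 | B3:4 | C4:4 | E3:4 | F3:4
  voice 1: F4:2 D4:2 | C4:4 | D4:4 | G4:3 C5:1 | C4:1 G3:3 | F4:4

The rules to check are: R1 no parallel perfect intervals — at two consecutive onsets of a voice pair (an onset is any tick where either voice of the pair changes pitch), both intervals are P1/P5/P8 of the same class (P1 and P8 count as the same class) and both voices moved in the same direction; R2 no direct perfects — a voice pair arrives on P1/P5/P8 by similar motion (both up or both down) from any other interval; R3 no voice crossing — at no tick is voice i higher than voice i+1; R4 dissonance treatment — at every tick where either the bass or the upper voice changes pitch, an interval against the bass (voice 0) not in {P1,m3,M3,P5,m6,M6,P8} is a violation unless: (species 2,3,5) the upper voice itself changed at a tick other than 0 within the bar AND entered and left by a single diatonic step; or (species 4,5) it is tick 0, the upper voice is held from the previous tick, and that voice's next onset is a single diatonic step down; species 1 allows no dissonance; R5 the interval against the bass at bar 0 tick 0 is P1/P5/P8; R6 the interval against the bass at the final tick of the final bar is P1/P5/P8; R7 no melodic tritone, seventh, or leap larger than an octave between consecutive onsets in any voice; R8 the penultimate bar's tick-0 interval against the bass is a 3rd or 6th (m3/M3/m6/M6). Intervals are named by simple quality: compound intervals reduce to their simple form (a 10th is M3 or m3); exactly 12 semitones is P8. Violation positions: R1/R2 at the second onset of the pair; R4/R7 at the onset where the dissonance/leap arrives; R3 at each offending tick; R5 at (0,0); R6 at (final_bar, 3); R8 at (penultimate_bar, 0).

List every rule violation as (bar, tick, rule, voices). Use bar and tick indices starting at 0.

bar 0: v0=F3 v1=F4 downbeat P8
bar 1: v0=A3 v1=C4 downbeat m3
bar 2: v0=B3 v1=D4 downbeat m3
bar 3: v0=C4 v1=G4 downbeat P5
bar 4: v0=E3 v1=C4 downbeat m6
bar 5: v0=F3 v1=F4 downbeat P8
  -> R2 @ bar 3 tick 0 v(0, 1): B3/D4 m3 -> C4/G4 P5 similar
  -> R2 @ bar 5 tick 0 v(0, 1): E3/G3 m3 -> F3/F4 P8 similar
  -> R7 @ bar 5 tick 0 v(1,): G3->F4 leap 10st

(3, 0, R2, (0, 1))
(5, 0, R2, (0, 1))
(5, 0, R7, (1,))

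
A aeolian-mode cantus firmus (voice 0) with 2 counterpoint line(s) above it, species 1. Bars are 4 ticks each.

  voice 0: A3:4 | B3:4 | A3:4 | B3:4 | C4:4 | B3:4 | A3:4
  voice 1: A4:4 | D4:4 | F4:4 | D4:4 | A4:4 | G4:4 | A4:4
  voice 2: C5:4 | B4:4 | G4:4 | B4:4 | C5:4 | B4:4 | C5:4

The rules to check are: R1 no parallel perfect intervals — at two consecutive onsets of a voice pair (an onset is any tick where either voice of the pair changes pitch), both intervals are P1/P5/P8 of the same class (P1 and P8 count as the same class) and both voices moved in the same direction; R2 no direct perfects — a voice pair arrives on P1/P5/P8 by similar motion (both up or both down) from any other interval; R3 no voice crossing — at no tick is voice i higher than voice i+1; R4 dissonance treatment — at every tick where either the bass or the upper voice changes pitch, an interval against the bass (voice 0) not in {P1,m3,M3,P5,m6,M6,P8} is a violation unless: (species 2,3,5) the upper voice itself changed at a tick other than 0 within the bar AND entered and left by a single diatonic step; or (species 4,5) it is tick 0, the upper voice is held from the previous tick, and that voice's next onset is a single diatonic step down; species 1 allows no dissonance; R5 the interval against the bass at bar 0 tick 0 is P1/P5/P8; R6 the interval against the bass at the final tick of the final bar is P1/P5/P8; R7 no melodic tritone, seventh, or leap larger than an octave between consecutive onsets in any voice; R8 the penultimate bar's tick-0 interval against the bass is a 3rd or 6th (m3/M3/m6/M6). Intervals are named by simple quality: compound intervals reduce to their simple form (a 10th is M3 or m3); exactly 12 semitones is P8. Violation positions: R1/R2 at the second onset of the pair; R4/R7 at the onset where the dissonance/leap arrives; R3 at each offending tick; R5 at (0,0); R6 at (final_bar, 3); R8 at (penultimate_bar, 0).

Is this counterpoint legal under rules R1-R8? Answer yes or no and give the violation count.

bar 0: v0=A3 v1=A4 v2=C5 (m3)
bar 1: v0=B3 v1=D4 v2=B4 (P8)
bar 2: v0=A3 v1=F4 v2=G4 (m7)
bar 3: v0=B3 v1=D4 v2=B4 (P8)
bar 4: v0=C4 v1=A4 v2=C5 (P8)
bar 5: v0=B3 v1=G4 v2=B4 (P8)
bar 6: v0=A3 v1=A4 v2=C5 (m3)
  R5 @ bar0.0: opens on m3
  R4 @ bar2.0: A3/G4 m7 untreated
  R2 @ bar3.0: A3/G4 m7 -> B3/B4 P8 similar
  R1 @ bar4.0: B3/B4 P8 -> C4/C5 P8 similar
  R1 @ bar5.0: C4/C5 P8 -> B3/B4 P8 similar
  R8 @ bar5.0: penult P8 not 3rd/6th
  R6 @ bar6.3: closes on m3

No (7 violations)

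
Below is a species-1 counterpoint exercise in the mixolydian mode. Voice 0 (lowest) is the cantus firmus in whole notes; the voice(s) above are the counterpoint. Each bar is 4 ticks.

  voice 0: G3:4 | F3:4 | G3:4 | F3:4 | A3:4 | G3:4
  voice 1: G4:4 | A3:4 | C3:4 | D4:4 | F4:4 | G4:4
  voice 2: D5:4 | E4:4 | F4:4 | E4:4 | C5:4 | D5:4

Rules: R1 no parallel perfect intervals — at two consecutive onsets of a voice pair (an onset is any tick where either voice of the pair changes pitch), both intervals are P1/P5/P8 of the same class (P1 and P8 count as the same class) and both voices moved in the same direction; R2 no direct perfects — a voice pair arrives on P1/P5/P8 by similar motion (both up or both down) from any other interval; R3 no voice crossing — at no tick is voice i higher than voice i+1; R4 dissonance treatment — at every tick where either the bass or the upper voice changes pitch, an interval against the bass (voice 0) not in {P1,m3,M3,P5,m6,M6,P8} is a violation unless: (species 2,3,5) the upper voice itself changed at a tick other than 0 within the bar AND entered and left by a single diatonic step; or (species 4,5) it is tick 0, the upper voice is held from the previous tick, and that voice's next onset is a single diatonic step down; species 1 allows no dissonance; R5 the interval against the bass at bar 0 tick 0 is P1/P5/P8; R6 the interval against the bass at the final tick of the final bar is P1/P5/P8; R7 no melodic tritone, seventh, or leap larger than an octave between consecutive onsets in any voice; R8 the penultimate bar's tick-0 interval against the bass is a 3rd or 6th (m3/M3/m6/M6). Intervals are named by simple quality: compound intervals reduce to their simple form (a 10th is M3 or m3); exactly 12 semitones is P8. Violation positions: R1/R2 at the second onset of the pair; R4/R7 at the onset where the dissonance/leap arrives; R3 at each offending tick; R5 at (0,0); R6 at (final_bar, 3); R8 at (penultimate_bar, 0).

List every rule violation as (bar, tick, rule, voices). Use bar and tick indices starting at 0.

bar 0: v0=G3 v1=G4 v2=D5 downbeat P5
bar 1: v0=F3 v1=A3 v2=E4 downbeat M7
bar 2: v0=G3 v1=C3 v2=F4 downbeat m7
bar 3: v0=F3 v1=D4 v2=E4 downbeat M7
bar 4: v0=A3 v1=F4 v2=C5 downbeat m3
bar 5: v0=G3 v1=G4 v2=D5 downbeat P5
  -> R1 @ bar 1 tick 0 v(1, 2): G4/D5 P5 -> A3/E4 P5 similar
  -> R4 @ bar 1 tick 0 v(0, 2): F3/E4 M7 untreated
  -> R7 @ bar 1 tick 0 v(1,): G4->A3 leap 10st
  -> R7 @ bar 1 tick 0 v(2,): D5->E4 leap 10st
  -> R3 @ bar 2 tick 0 v(0, 1): G3 above C3
  -> R4 @ bar 2 tick 0 v(0, 2): G3/F4 m7 untreated
  -> R3 @ bar 2 tick 1 v(0, 1): G3 above C3
  -> R3 @ bar 2 tick 2 v(0, 1): G3 above C3
  -> R3 @ bar 2 tick 3 v(0, 1): G3 above C3
  -> R4 @ bar 3 tick 0 v(0, 2): F3/E4 M7 untreated
  -> R7 @ bar 3 tick 0 v(1,): C3->D4 leap 14st
  -> R2 @ bar 4 tick 0 v(1, 2): D4/E4 M2 -> F4/C5 P5 similar
  -> R1 @ bar 5 tick 0 v(1, 2): F4/C5 P5 -> G4/D5 P5 similar

(1, 0, R1, (1, 2))
(1, 0, R4, (0, 2))
(1, 0, R7, (1,))
(1, 0, R7, (2,))
(2, 0, R3, (0, 1))
(2, 0, R4, (0, 2))
(2, 1, R3, (0, 1))
(2, 2, R3, (0, 1))
(2, 3, R3, (0, 1))
(3, 0, R4, (0, 2))
(3, 0, R7, (1,))
(4, 0, R2, (1, 2))
(5, 0, R1, (1, 2))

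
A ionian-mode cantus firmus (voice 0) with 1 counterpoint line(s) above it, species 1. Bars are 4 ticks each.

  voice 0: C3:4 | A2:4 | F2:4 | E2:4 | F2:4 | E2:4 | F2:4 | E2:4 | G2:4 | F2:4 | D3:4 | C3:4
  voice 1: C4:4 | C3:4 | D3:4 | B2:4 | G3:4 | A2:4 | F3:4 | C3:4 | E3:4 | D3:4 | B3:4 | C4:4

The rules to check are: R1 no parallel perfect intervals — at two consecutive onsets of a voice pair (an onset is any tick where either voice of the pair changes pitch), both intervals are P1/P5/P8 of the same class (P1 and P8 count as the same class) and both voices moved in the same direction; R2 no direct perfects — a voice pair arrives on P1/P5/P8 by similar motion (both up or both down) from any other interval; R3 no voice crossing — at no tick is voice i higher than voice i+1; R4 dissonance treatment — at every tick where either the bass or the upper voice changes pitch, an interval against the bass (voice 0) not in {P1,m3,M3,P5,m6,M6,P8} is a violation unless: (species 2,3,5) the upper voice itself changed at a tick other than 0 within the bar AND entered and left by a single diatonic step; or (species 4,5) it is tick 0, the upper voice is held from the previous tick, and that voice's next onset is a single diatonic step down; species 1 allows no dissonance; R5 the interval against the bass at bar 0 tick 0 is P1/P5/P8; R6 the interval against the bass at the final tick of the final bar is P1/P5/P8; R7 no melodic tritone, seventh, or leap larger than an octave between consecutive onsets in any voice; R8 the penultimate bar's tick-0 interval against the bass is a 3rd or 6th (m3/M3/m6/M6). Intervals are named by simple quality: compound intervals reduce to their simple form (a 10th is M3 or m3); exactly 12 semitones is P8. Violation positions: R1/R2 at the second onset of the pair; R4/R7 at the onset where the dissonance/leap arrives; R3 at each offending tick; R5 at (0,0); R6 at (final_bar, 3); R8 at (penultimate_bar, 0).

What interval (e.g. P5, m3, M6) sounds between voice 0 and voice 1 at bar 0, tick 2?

P8

voice 0=C3 voice 1=C4 -> P8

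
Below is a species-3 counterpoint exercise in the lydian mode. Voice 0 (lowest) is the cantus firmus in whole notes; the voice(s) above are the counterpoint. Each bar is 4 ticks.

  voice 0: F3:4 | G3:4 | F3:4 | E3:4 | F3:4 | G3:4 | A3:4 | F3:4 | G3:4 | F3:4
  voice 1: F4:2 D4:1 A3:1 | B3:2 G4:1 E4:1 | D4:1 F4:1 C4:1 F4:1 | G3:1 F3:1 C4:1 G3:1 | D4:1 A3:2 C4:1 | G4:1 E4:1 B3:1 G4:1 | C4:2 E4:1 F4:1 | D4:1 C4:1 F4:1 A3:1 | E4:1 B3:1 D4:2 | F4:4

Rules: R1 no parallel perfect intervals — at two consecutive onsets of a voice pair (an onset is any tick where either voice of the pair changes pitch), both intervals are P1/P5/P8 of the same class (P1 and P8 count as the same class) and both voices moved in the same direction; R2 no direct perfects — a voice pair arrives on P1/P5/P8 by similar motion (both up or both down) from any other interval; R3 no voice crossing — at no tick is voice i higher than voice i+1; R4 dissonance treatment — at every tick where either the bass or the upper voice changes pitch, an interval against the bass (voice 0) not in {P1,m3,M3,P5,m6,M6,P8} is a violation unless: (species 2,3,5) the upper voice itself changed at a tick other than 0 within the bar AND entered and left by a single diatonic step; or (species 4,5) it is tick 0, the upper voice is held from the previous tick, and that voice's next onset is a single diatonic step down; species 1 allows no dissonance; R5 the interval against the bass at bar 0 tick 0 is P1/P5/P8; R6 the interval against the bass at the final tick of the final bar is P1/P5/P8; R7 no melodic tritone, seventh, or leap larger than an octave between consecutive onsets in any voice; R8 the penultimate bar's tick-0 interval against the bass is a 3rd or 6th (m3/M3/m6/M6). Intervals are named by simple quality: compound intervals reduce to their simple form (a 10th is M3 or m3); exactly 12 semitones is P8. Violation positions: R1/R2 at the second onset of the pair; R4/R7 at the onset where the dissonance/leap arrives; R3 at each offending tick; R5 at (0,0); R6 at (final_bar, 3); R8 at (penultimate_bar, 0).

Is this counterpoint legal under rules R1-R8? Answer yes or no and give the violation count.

bar 0: v0=F3 v1=F4 (P8)
bar 1: v0=G3 v1=B3 (M3)
bar 2: v0=F3 v1=D4 (M6)
bar 3: v0=E3 v1=G3 (m3)
bar 4: v0=F3 v1=D4 (M6)
bar 5: v0=G3 v1=G4 (P8)
bar 6: v0=A3 v1=C4 (m3)
bar 7: v0=F3 v1=D4 (M6)
bar 8: v0=G3 v1=E4 (M6)
bar 9: v0=F3 v1=F4 (P8)
  R7 @ bar3.0: F4->G3 leap 10st
  R4 @ bar3.1: E3/F3 m2 untreated
  R2 @ bar5.0: F3/C4 P5 -> G3/G4 P8 similar

No (3 violations)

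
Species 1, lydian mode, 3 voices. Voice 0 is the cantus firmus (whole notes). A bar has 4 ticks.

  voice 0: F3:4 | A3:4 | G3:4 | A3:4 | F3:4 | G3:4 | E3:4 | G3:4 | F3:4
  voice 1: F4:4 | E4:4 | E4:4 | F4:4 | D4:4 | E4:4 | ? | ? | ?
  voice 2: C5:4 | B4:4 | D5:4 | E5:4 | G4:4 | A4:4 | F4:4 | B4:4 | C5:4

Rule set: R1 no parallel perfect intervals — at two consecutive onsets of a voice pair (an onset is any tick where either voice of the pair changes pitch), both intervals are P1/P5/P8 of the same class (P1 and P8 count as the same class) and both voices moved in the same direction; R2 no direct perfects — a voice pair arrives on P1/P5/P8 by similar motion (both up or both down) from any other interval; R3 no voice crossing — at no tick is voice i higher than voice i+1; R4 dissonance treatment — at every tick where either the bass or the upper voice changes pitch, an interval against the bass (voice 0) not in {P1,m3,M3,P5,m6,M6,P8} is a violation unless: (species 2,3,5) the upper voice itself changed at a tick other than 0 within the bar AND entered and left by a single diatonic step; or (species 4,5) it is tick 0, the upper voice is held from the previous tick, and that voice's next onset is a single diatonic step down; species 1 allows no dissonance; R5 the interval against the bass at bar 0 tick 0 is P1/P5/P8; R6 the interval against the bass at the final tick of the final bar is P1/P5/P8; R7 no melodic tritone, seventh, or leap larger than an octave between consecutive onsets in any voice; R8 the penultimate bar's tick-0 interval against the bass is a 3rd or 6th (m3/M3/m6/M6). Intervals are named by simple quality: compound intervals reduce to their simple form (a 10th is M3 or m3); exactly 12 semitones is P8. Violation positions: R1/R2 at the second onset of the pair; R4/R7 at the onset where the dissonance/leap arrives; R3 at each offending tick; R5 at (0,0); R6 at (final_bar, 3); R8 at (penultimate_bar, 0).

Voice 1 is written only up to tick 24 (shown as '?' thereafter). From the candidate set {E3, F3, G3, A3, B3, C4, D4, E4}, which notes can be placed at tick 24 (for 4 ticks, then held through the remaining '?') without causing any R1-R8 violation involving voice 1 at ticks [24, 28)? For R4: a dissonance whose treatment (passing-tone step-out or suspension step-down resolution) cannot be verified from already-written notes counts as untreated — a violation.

E3: violates R2
F3: violates R2,R4,R7
G3: legal
A3: violates R4
B3: violates R2
C4: legal
D4: violates R4
E4: legal

{C4, E4, G3}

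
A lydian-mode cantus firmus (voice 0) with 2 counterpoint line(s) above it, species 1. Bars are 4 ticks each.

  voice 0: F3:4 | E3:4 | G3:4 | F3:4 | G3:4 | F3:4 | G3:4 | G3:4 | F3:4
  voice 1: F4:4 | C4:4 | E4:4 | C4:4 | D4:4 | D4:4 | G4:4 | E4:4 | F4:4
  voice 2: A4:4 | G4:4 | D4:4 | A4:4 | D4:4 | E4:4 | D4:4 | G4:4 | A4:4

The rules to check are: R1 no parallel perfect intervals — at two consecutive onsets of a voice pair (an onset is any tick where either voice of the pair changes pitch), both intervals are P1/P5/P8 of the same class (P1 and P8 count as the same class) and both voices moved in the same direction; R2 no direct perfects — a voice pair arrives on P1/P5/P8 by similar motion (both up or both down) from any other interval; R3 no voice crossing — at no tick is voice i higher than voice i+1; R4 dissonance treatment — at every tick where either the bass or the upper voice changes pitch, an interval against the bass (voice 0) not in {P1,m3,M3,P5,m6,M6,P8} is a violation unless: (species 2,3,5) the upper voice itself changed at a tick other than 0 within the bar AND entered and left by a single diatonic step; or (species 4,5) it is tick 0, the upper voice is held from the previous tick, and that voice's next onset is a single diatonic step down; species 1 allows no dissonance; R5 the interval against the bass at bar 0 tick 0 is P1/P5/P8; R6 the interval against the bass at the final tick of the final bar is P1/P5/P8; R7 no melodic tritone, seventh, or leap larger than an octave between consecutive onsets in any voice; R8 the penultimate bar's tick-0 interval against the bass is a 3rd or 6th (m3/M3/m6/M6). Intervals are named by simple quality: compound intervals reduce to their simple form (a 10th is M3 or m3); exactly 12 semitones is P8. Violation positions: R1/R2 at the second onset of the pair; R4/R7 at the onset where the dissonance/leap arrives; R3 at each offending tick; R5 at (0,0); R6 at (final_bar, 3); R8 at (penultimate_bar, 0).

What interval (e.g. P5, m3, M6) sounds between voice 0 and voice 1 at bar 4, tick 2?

P5

voice 0=G3 voice 1=D4 -> P5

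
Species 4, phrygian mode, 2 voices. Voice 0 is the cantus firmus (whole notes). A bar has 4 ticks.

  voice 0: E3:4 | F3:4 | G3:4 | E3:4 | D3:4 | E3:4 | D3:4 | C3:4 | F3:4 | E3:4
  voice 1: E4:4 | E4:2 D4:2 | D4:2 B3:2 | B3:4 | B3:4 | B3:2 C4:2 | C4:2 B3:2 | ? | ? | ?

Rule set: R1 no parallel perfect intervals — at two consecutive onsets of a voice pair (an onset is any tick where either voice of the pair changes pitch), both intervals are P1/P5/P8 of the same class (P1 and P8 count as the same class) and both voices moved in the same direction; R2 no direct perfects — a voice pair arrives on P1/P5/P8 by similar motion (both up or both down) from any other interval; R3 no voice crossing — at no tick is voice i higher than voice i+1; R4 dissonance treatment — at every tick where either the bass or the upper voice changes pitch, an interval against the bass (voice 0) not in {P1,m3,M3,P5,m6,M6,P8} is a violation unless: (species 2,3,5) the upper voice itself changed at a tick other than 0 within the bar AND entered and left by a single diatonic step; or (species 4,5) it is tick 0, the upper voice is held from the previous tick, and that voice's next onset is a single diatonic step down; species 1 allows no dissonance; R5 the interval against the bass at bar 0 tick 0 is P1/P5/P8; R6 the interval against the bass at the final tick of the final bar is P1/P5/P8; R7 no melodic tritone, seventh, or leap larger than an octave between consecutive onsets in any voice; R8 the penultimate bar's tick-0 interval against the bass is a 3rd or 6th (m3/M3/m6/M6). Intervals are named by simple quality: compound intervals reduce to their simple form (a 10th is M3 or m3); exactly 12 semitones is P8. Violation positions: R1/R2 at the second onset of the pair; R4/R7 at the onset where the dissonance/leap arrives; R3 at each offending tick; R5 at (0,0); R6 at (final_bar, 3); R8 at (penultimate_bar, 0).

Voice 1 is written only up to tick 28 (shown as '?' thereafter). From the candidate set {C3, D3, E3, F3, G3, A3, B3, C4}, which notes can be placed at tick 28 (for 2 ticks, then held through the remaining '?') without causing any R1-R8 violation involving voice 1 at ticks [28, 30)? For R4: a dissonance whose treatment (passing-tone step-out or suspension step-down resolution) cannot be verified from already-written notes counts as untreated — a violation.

{A3, C4, E3}

C3: violates R2,R7
D3: violates R4
E3: legal
F3: violates R4,R7
G3: violates R2
A3: legal
B3: violates R4
C4: legal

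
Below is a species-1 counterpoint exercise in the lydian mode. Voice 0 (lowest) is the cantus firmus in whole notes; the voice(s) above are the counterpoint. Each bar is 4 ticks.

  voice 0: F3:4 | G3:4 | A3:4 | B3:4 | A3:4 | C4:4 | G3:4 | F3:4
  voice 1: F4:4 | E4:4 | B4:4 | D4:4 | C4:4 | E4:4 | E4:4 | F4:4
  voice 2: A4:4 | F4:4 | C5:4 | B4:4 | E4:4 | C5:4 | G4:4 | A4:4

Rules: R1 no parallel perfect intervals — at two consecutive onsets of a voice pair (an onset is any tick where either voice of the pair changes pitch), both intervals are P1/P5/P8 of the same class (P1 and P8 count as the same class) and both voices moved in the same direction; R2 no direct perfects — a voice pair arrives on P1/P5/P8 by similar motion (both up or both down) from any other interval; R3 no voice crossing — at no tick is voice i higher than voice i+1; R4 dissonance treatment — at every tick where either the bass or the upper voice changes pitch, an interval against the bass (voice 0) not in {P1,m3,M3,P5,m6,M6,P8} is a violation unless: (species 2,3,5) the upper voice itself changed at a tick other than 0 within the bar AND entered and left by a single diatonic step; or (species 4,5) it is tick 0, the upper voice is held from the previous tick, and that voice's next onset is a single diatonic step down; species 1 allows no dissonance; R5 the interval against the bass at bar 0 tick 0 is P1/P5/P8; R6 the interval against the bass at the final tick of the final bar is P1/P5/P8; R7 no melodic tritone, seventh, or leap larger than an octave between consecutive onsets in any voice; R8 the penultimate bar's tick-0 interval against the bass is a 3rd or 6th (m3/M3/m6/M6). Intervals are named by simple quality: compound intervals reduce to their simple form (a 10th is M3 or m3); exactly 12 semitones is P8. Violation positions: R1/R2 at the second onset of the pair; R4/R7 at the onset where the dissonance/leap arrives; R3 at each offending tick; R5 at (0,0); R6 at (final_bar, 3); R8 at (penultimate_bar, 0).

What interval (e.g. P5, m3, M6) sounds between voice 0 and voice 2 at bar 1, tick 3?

voice 0=G3 voice 2=F4 -> m7

m7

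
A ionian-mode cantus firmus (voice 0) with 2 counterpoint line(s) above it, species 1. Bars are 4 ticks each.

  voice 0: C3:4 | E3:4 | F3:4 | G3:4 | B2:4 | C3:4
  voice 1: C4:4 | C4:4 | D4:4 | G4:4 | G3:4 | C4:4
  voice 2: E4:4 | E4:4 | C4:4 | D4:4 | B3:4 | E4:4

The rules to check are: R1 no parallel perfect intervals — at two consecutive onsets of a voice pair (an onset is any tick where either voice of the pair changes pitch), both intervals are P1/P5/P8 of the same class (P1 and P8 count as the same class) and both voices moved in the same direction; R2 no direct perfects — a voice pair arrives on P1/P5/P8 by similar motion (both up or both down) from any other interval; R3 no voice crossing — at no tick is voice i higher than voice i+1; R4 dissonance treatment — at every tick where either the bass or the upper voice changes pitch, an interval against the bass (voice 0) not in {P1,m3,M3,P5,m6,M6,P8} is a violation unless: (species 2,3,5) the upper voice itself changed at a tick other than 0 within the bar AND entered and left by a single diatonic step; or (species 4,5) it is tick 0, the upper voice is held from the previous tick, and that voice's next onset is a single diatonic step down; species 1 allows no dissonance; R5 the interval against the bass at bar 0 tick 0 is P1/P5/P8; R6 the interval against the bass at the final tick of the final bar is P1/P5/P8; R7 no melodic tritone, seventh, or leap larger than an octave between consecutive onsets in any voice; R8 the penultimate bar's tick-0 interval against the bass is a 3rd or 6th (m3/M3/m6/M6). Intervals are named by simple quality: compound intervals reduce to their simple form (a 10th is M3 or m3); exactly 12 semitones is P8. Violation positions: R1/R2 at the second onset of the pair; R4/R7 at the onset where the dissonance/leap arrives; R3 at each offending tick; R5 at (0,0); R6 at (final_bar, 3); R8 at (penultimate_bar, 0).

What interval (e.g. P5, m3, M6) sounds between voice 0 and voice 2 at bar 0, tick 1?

M3

voice 0=C3 voice 2=E4 -> M3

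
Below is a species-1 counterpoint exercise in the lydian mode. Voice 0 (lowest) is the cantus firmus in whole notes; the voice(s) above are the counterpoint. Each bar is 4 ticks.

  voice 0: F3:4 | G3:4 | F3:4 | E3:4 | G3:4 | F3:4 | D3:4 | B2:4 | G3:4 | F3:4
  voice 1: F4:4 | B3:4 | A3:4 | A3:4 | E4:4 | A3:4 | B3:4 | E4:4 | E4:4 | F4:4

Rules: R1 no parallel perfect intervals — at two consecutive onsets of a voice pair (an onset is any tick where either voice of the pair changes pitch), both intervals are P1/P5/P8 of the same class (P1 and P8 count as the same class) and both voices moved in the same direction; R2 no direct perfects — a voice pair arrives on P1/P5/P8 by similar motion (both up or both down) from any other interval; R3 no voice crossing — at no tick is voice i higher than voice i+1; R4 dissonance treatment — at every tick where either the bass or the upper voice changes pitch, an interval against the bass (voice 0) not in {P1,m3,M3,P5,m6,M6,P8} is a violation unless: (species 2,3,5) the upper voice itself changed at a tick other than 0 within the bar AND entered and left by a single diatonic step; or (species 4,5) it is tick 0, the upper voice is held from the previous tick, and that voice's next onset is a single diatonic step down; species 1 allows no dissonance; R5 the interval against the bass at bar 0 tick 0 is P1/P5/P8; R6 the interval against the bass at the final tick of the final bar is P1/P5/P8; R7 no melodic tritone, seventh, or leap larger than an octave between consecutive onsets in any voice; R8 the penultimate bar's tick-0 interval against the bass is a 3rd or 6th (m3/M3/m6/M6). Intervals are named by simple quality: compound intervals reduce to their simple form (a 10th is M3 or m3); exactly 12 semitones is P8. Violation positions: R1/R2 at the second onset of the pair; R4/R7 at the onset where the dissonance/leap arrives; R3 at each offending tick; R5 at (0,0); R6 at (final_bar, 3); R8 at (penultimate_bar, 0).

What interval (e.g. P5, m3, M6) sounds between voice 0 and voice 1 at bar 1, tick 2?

voice 0=G3 voice 1=B3 -> M3

M3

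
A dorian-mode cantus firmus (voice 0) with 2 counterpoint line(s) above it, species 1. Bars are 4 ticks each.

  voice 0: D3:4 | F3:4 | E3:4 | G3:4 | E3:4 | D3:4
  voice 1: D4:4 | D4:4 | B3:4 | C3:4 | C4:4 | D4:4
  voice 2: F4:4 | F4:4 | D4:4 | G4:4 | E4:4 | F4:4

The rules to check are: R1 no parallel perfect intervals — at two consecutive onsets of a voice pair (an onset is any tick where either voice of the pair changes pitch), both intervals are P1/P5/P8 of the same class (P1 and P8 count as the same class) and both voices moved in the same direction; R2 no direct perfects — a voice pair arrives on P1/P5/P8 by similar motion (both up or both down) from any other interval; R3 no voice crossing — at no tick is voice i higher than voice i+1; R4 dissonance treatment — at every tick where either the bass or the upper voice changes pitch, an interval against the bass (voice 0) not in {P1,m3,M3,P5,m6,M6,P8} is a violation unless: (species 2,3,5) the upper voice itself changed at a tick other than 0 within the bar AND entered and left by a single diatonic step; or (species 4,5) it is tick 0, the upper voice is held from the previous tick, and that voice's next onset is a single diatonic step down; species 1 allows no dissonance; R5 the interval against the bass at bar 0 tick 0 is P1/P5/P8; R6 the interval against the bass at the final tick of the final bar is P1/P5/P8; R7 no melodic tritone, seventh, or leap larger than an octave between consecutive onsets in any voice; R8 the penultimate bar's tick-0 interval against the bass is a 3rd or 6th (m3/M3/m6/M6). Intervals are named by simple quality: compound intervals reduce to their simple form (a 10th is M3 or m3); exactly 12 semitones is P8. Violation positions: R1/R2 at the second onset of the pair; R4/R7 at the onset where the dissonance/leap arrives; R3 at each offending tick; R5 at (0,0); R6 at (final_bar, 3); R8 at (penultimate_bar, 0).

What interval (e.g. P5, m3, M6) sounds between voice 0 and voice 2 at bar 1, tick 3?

P8

voice 0=F3 voice 2=F4 -> P8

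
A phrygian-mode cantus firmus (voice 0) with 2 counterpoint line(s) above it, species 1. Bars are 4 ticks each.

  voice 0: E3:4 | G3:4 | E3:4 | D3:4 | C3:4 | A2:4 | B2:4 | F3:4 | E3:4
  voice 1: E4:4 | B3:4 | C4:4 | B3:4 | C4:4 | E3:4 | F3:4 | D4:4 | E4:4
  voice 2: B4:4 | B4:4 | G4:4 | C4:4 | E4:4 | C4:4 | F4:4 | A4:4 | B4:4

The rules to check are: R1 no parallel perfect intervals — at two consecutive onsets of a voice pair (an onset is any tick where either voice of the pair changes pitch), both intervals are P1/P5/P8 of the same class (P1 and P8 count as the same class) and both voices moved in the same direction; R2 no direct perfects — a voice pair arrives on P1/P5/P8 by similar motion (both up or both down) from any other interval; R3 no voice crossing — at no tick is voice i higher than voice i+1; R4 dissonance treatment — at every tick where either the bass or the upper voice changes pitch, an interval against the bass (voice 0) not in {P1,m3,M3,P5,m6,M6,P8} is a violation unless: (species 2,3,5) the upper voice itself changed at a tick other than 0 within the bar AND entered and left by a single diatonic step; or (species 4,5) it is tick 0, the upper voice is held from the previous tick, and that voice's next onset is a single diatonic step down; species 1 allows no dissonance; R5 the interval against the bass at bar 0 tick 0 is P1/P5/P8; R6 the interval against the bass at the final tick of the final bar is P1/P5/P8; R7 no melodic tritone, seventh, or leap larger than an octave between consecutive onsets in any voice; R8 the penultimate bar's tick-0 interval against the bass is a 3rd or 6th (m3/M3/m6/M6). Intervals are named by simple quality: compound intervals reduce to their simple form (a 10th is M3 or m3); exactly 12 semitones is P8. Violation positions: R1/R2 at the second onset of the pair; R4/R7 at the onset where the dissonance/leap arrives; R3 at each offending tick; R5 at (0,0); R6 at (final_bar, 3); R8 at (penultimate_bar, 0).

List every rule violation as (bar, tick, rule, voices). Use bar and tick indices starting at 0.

(3, 0, R4, (0, 2))
(5, 0, R2, (0, 1))
(6, 0, R2, (1, 2))
(6, 0, R4, (0, 1))
(6, 0, R4, (0, 2))
(7, 0, R2, (1, 2))
(7, 0, R7, (0,))
(8, 0, R1, (1, 2))

bar 0: v0=E3 v1=E4 v2=B4 downbeat P5
bar 1: v0=G3 v1=B3 v2=B4 downbeat M3
bar 2: v0=E3 v1=C4 v2=G4 downbeat m3
bar 3: v0=D3 v1=B3 v2=C4 downbeat m7
bar 4: v0=C3 v1=C4 v2=E4 downbeat M3
bar 5: v0=A2 v1=E3 v2=C4 downbeat m3
bar 6: v0=B2 v1=F3 v2=F4 downbeat TT
bar 7: v0=F3 v1=D4 v2=A4 downbeat M3
bar 8: v0=E3 v1=E4 v2=B4 downbeat P5
  -> R4 @ bar 3 tick 0 v(0, 2): D3/C4 m7 untreated
  -> R2 @ bar 5 tick 0 v(0, 1): C3/C4 P8 -> A2/E3 P5 similar
  -> R2 @ bar 6 tick 0 v(1, 2): E3/C4 m6 -> F3/F4 P8 similar
  -> R4 @ bar 6 tick 0 v(0, 1): B2/F3 TT untreated
  -> R4 @ bar 6 tick 0 v(0, 2): B2/F4 TT untreated
  -> R2 @ bar 7 tick 0 v(1, 2): F3/F4 P8 -> D4/A4 P5 similar
  -> R7 @ bar 7 tick 0 v(0,): B2->F3 leap 6st
  -> R1 @ bar 8 tick 0 v(1, 2): D4/A4 P5 -> E4/B4 P5 similar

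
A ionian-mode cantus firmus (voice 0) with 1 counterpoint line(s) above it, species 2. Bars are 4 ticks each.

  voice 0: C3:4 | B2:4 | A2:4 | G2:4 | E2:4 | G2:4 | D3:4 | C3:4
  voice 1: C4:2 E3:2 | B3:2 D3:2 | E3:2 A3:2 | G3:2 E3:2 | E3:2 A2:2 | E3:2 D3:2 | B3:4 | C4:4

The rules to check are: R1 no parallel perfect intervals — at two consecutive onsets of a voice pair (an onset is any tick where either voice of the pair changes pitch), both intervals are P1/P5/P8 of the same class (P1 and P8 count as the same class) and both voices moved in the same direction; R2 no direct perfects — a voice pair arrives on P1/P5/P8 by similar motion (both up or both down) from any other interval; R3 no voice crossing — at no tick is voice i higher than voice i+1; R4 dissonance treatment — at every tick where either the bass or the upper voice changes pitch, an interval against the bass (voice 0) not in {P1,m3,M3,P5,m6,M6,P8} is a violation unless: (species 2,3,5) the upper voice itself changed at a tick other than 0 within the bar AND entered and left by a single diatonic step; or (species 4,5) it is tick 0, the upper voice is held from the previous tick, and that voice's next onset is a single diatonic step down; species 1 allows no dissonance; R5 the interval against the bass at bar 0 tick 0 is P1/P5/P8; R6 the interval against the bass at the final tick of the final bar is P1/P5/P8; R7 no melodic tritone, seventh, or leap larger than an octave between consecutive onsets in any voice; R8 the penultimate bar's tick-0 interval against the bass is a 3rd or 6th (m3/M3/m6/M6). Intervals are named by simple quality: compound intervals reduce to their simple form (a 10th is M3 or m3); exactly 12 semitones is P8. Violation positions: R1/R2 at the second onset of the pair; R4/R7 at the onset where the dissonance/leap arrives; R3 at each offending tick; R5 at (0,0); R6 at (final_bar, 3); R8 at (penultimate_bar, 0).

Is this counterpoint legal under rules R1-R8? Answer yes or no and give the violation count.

bar 0: v0=C3 v1=C4 (P8)
bar 1: v0=B2 v1=B3 (P8)
bar 2: v0=A2 v1=E3 (P5)
bar 3: v0=G2 v1=G3 (P8)
bar 4: v0=E2 v1=E3 (P8)
bar 5: v0=G2 v1=E3 (M6)
bar 6: v0=D3 v1=B3 (M6)
bar 7: v0=C3 v1=C4 (P8)
  R1 @ bar3.0: A2/A3 P8 -> G2/G3 P8 similar
  R4 @ bar4.2: E2/A2 P4 untreated

No (2 violations)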